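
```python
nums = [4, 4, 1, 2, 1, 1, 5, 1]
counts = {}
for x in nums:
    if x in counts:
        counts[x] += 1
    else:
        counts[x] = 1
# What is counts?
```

Initial: counts = {}, nums = [4, 4, 1, 2, 1, 1, 5, 1]
See 4: counts = {4: 1}
See 4: counts = {4: 2}
See 1: counts = {4: 2, 1: 1}
See 2: counts = {4: 2, 1: 1, 2: 1}
See 1: counts = {4: 2, 1: 2, 2: 1}
See 1: counts = {4: 2, 1: 3, 2: 1}
See 5: counts = {4: 2, 1: 3, 2: 1, 5: 1}
See 1: counts = {4: 2, 1: 4, 2: 1, 5: 1}

{4: 2, 1: 4, 2: 1, 5: 1}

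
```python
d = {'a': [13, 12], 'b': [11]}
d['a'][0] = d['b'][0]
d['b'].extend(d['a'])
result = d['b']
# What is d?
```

After line 1: d = {'a': [13, 12], 'b': [11]}
After line 2 (a[0] = b[0] = 11): d = {'a': [11, 12], 'b': [11]}
After line 3 (b.extend(a) appends [11, 12]): d = {'a': [11, 12], 'b': [11, 11, 12]}
After line 4: result = d['b'] = [11, 11, 12]

{'a': [11, 12], 'b': [11, 11, 12]}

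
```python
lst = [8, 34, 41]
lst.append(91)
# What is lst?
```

[8, 34, 41, 91]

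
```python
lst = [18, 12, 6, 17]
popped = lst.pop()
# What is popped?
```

17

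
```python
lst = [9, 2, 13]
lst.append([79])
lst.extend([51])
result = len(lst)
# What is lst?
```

After line 1: lst = [9, 2, 13]
After line 2 (append adds [79] as single element): lst = [9, 2, 13, [79]]
After line 3 (extend unpacks [51], adds 51): lst = [9, 2, 13, [79], 51]
After line 4: result = len(lst) = 5

[9, 2, 13, [79], 51]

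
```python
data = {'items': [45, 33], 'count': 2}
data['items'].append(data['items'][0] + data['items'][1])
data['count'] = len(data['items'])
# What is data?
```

After line 1: data = {'items': [45, 33], 'count': 2}
After line 2 (append 45 + 33 = 78): data = {'items': [45, 33, 78], 'count': 2}
After line 3 (count = len(items) = 3): data = {'items': [45, 33, 78], 'count': 3}

{'items': [45, 33, 78], 'count': 3}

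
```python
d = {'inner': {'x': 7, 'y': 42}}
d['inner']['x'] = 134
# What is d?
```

After line 1: d = {'inner': {'x': 7, 'y': 42}}
After line 2 (inner x overwritten): d = {'inner': {'x': 134, 'y': 42}}

{'inner': {'x': 134, 'y': 42}}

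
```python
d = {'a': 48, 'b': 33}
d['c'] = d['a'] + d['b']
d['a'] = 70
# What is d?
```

After line 1: d = {'a': 48, 'b': 33}
After line 2 (d['c'] = 48 + 33): d = {'a': 48, 'b': 33, 'c': 81}
After line 3: d = {'a': 70, 'b': 33, 'c': 81}

{'a': 70, 'b': 33, 'c': 81}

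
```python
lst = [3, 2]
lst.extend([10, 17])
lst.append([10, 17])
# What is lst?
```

After line 1: lst = [3, 2]
After line 2 (extend unpacks [10, 17]): lst = [3, 2, 10, 17]
After line 3 (append adds [10, 17] as single element): lst = [3, 2, 10, 17, [10, 17]]

[3, 2, 10, 17, [10, 17]]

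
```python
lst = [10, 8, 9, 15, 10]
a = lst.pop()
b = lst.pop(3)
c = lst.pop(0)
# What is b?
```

After line 1: lst = [10, 8, 9, 15, 10]
After line 2 (pop() -> a = 10): lst = [10, 8, 9, 15]
After line 3 (pop(3) -> b = 15): lst = [10, 8, 9]
After line 4 (pop(0) -> c = 10): lst = [8, 9]

15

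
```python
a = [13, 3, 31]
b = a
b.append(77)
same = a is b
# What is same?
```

After line 1: a = [13, 3, 31]
After line 2 (b = a is an alias, same object): a = [13, 3, 31], b = [13, 3, 31]
After line 3 (b.append mutates the shared list): a = [13, 3, 31, 77], b = [13, 3, 31, 77]
After line 4 (same = a is b; same object -> True): same = True

True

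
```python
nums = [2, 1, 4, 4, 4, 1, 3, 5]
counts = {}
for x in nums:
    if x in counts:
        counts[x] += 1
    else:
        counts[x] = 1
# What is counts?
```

Initial: counts = {}, nums = [2, 1, 4, 4, 4, 1, 3, 5]
See 2: counts = {2: 1}
See 1: counts = {2: 1, 1: 1}
See 4: counts = {2: 1, 1: 1, 4: 1}
See 4: counts = {2: 1, 1: 1, 4: 2}
See 4: counts = {2: 1, 1: 1, 4: 3}
See 1: counts = {2: 1, 1: 2, 4: 3}
See 3: counts = {2: 1, 1: 2, 4: 3, 3: 1}
See 5: counts = {2: 1, 1: 2, 4: 3, 3: 1, 5: 1}

{2: 1, 1: 2, 4: 3, 3: 1, 5: 1}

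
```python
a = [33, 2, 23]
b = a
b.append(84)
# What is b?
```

After line 1: a = [33, 2, 23]
After line 2 (b = a is an alias, same object): a = [33, 2, 23], b = [33, 2, 23]
After line 3 (b.append mutates the shared list): a = [33, 2, 23, 84], b = [33, 2, 23, 84]

[33, 2, 23, 84]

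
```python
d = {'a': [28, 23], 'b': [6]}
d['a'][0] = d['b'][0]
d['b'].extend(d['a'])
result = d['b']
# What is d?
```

After line 1: d = {'a': [28, 23], 'b': [6]}
After line 2 (a[0] = b[0] = 6): d = {'a': [6, 23], 'b': [6]}
After line 3 (b.extend(a) appends [6, 23]): d = {'a': [6, 23], 'b': [6, 6, 23]}
After line 4: result = d['b'] = [6, 6, 23]

{'a': [6, 23], 'b': [6, 6, 23]}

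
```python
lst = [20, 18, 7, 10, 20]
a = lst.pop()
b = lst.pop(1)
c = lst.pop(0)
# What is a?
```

After line 1: lst = [20, 18, 7, 10, 20]
After line 2 (pop() -> a = 20): lst = [20, 18, 7, 10]
After line 3 (pop(1) -> b = 18): lst = [20, 7, 10]
After line 4 (pop(0) -> c = 20): lst = [7, 10]

20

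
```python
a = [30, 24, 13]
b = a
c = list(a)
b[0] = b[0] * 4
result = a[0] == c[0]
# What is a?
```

After line 1: a = [30, 24, 13]
After line 2 (b = a, alias): a = [30, 24, 13], b = [30, 24, 13]
After line 3 (c = list(a) is a copy, new object): c = [30, 24, 13]
After line 4 (b[0] = 30 * 4 = 120; mutates shared a/b): a = b = [120, 24, 13], c = [30, 24, 13]
After line 5 (a[0] = 120, c[0] = 30; result = False)

[120, 24, 13]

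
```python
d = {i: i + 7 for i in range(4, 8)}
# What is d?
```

{4: 11, 5: 12, 6: 13, 7: 14}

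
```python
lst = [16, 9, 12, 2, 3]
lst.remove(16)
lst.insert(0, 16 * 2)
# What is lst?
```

After line 1: lst = [16, 9, 12, 2, 3]
After line 2 (remove first 16): lst = [9, 12, 2, 3]
After line 3 (insert 32 at index 0): lst = [32, 9, 12, 2, 3]

[32, 9, 12, 2, 3]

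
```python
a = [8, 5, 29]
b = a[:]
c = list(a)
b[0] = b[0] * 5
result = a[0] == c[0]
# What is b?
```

After line 1: a = [8, 5, 29]
After line 2 (b = a[:], copy): a = [8, 5, 29], b = [8, 5, 29]
After line 3 (c = list(a) is a copy, new object): c = [8, 5, 29]
After line 4 (b[0] = 8 * 5 = 40; only b mutates (copy)): a = [8, 5, 29], b = [40, 5, 29], c = [8, 5, 29]
After line 5 (a[0] = 8, c[0] = 8; result = True)

[40, 5, 29]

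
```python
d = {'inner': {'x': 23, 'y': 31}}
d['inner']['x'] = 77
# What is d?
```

After line 1: d = {'inner': {'x': 23, 'y': 31}}
After line 2 (inner x overwritten): d = {'inner': {'x': 77, 'y': 31}}

{'inner': {'x': 77, 'y': 31}}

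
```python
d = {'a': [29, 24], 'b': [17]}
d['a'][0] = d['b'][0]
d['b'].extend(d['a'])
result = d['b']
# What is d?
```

After line 1: d = {'a': [29, 24], 'b': [17]}
After line 2 (a[0] = b[0] = 17): d = {'a': [17, 24], 'b': [17]}
After line 3 (b.extend(a) appends [17, 24]): d = {'a': [17, 24], 'b': [17, 17, 24]}
After line 4: result = d['b'] = [17, 17, 24]

{'a': [17, 24], 'b': [17, 17, 24]}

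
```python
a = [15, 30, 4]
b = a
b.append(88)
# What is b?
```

After line 1: a = [15, 30, 4]
After line 2 (b = a is an alias, same object): a = [15, 30, 4], b = [15, 30, 4]
After line 3 (b.append mutates the shared list): a = [15, 30, 4, 88], b = [15, 30, 4, 88]

[15, 30, 4, 88]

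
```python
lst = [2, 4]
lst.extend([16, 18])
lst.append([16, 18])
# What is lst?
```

After line 1: lst = [2, 4]
After line 2 (extend unpacks [16, 18]): lst = [2, 4, 16, 18]
After line 3 (append adds [16, 18] as single element): lst = [2, 4, 16, 18, [16, 18]]

[2, 4, 16, 18, [16, 18]]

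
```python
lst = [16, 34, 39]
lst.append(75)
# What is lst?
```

[16, 34, 39, 75]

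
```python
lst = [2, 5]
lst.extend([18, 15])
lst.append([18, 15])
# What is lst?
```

After line 1: lst = [2, 5]
After line 2 (extend unpacks [18, 15]): lst = [2, 5, 18, 15]
After line 3 (append adds [18, 15] as single element): lst = [2, 5, 18, 15, [18, 15]]

[2, 5, 18, 15, [18, 15]]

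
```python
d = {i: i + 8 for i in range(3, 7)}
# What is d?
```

{3: 11, 4: 12, 5: 13, 6: 14}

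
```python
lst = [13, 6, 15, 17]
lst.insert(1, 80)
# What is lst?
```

[13, 80, 6, 15, 17]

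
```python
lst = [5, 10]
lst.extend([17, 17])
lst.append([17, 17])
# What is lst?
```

After line 1: lst = [5, 10]
After line 2 (extend unpacks [17, 17]): lst = [5, 10, 17, 17]
After line 3 (append adds [17, 17] as single element): lst = [5, 10, 17, 17, [17, 17]]

[5, 10, 17, 17, [17, 17]]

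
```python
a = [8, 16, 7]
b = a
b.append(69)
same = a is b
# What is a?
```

After line 1: a = [8, 16, 7]
After line 2 (b = a is an alias, same object): a = [8, 16, 7], b = [8, 16, 7]
After line 3 (b.append mutates the shared list): a = [8, 16, 7, 69], b = [8, 16, 7, 69]
After line 4 (same = a is b; same object -> True): same = True

[8, 16, 7, 69]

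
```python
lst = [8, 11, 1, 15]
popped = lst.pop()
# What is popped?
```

15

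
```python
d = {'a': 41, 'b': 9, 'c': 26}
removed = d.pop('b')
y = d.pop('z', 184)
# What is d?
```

After line 1: d = {'a': 41, 'b': 9, 'c': 26}
After line 2 (pop 'b' returns 9): d = {'a': 41, 'c': 26}, removed = 9
After line 3 (pop 'z' missing, returns default 184): d = {'a': 41, 'c': 26}, y = 184

{'a': 41, 'c': 26}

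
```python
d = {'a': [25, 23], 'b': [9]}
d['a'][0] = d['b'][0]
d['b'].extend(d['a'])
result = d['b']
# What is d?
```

After line 1: d = {'a': [25, 23], 'b': [9]}
After line 2 (a[0] = b[0] = 9): d = {'a': [9, 23], 'b': [9]}
After line 3 (b.extend(a) appends [9, 23]): d = {'a': [9, 23], 'b': [9, 9, 23]}
After line 4: result = d['b'] = [9, 9, 23]

{'a': [9, 23], 'b': [9, 9, 23]}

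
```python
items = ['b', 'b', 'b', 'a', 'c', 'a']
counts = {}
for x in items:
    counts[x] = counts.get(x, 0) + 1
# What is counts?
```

Initial: counts = {}, items = ['b', 'b', 'b', 'a', 'c', 'a']
See 'b': counts = {'b': 1}
See 'b': counts = {'b': 2}
See 'b': counts = {'b': 3}
See 'a': counts = {'b': 3, 'a': 1}
See 'c': counts = {'b': 3, 'a': 1, 'c': 1}
See 'a': counts = {'b': 3, 'a': 2, 'c': 1}

{'b': 3, 'a': 2, 'c': 1}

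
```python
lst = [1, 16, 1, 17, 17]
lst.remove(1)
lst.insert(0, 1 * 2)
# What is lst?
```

After line 1: lst = [1, 16, 1, 17, 17]
After line 2 (remove first 1): lst = [16, 1, 17, 17]
After line 3 (insert 2 at index 0): lst = [2, 16, 1, 17, 17]

[2, 16, 1, 17, 17]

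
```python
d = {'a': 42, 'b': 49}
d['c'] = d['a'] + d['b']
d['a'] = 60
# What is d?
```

After line 1: d = {'a': 42, 'b': 49}
After line 2 (d['c'] = 42 + 49): d = {'a': 42, 'b': 49, 'c': 91}
After line 3: d = {'a': 60, 'b': 49, 'c': 91}

{'a': 60, 'b': 49, 'c': 91}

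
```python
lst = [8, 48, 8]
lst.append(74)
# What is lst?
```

[8, 48, 8, 74]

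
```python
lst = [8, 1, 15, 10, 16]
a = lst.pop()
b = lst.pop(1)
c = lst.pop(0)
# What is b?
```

After line 1: lst = [8, 1, 15, 10, 16]
After line 2 (pop() -> a = 16): lst = [8, 1, 15, 10]
After line 3 (pop(1) -> b = 1): lst = [8, 15, 10]
After line 4 (pop(0) -> c = 8): lst = [15, 10]

1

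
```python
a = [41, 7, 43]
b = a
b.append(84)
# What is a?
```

After line 1: a = [41, 7, 43]
After line 2 (b = a is an alias, same object): a = [41, 7, 43], b = [41, 7, 43]
After line 3 (b.append mutates the shared list): a = [41, 7, 43, 84], b = [41, 7, 43, 84]

[41, 7, 43, 84]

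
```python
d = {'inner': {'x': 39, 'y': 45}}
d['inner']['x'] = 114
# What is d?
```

After line 1: d = {'inner': {'x': 39, 'y': 45}}
After line 2 (inner x overwritten): d = {'inner': {'x': 114, 'y': 45}}

{'inner': {'x': 114, 'y': 45}}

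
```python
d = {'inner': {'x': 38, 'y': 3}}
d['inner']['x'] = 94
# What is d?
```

After line 1: d = {'inner': {'x': 38, 'y': 3}}
After line 2 (inner x overwritten): d = {'inner': {'x': 94, 'y': 3}}

{'inner': {'x': 94, 'y': 3}}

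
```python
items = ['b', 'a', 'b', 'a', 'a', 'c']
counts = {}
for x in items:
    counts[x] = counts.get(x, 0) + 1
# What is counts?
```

Initial: counts = {}, items = ['b', 'a', 'b', 'a', 'a', 'c']
See 'b': counts = {'b': 1}
See 'a': counts = {'b': 1, 'a': 1}
See 'b': counts = {'b': 2, 'a': 1}
See 'a': counts = {'b': 2, 'a': 2}
See 'a': counts = {'b': 2, 'a': 3}
See 'c': counts = {'b': 2, 'a': 3, 'c': 1}

{'b': 2, 'a': 3, 'c': 1}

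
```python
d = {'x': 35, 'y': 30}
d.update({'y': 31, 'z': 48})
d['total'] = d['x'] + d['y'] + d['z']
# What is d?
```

After line 1: d = {'x': 35, 'y': 30}
After line 2 (y overwritten, z added): d = {'x': 35, 'y': 31, 'z': 48}
After line 3 (total = 35 + 31 + 48 = 114): d = {'x': 35, 'y': 31, 'z': 48, 'total': 114}

{'x': 35, 'y': 31, 'z': 48, 'total': 114}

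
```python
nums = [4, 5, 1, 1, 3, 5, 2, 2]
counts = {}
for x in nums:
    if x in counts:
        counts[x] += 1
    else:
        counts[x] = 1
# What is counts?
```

Initial: counts = {}, nums = [4, 5, 1, 1, 3, 5, 2, 2]
See 4: counts = {4: 1}
See 5: counts = {4: 1, 5: 1}
See 1: counts = {4: 1, 5: 1, 1: 1}
See 1: counts = {4: 1, 5: 1, 1: 2}
See 3: counts = {4: 1, 5: 1, 1: 2, 3: 1}
See 5: counts = {4: 1, 5: 2, 1: 2, 3: 1}
See 2: counts = {4: 1, 5: 2, 1: 2, 3: 1, 2: 1}
See 2: counts = {4: 1, 5: 2, 1: 2, 3: 1, 2: 2}

{4: 1, 5: 2, 1: 2, 3: 1, 2: 2}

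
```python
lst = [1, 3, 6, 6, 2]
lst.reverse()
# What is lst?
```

[2, 6, 6, 3, 1]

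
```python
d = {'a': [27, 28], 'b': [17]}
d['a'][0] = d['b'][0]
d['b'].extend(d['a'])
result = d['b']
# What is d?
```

After line 1: d = {'a': [27, 28], 'b': [17]}
After line 2 (a[0] = b[0] = 17): d = {'a': [17, 28], 'b': [17]}
After line 3 (b.extend(a) appends [17, 28]): d = {'a': [17, 28], 'b': [17, 17, 28]}
After line 4: result = d['b'] = [17, 17, 28]

{'a': [17, 28], 'b': [17, 17, 28]}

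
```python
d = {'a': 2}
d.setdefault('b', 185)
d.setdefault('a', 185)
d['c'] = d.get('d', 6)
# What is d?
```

After line 1: d = {'a': 2}
After line 2 (setdefault adds 'b'=185): d = {'a': 2, 'b': 185}
After line 3 (setdefault 'a' no-op, already exists): d = {'a': 2, 'b': 185}
After line 4 (get('d', 6) returns default since 'd' not in d): d = {'a': 2, 'b': 185, 'c': 6}

{'a': 2, 'b': 185, 'c': 6}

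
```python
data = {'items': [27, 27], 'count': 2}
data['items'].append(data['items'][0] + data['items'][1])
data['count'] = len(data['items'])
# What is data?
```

After line 1: data = {'items': [27, 27], 'count': 2}
After line 2 (append 27 + 27 = 54): data = {'items': [27, 27, 54], 'count': 2}
After line 3 (count = len(items) = 3): data = {'items': [27, 27, 54], 'count': 3}

{'items': [27, 27, 54], 'count': 3}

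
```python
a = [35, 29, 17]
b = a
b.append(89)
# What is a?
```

After line 1: a = [35, 29, 17]
After line 2 (b = a is an alias, same object): a = [35, 29, 17], b = [35, 29, 17]
After line 3 (b.append mutates the shared list): a = [35, 29, 17, 89], b = [35, 29, 17, 89]

[35, 29, 17, 89]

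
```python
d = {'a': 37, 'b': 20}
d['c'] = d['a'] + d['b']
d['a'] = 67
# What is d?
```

After line 1: d = {'a': 37, 'b': 20}
After line 2 (d['c'] = 37 + 20): d = {'a': 37, 'b': 20, 'c': 57}
After line 3: d = {'a': 67, 'b': 20, 'c': 57}

{'a': 67, 'b': 20, 'c': 57}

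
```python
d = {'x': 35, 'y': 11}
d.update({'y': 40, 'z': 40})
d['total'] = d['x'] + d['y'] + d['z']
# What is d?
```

After line 1: d = {'x': 35, 'y': 11}
After line 2 (y overwritten, z added): d = {'x': 35, 'y': 40, 'z': 40}
After line 3 (total = 35 + 40 + 40 = 115): d = {'x': 35, 'y': 40, 'z': 40, 'total': 115}

{'x': 35, 'y': 40, 'z': 40, 'total': 115}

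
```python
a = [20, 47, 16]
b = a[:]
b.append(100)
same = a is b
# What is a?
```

After line 1: a = [20, 47, 16]
After line 2 (b = a[:] is a shallow copy, new object): a = [20, 47, 16], b = [20, 47, 16]
After line 3 (append only mutates b): a = [20, 47, 16], b = [20, 47, 16, 100]
After line 4 (same = a is b; different objects -> False): same = False

[20, 47, 16]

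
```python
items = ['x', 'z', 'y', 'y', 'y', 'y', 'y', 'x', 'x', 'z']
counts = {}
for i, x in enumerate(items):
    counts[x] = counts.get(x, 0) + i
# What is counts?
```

Initial: counts = {}, items = ['x', 'z', 'y', 'y', 'y', 'y', 'y', 'x', 'x', 'z']
i=0, x='x': counts = {'x': 0}
i=1, x='z': counts = {'x': 0, 'z': 1}
i=2, x='y': counts = {'x': 0, 'z': 1, 'y': 2}
i=3, x='y': counts = {'x': 0, 'z': 1, 'y': 5}
i=4, x='y': counts = {'x': 0, 'z': 1, 'y': 9}
i=5, x='y': counts = {'x': 0, 'z': 1, 'y': 14}
i=6, x='y': counts = {'x': 0, 'z': 1, 'y': 20}
i=7, x='x': counts = {'x': 7, 'z': 1, 'y': 20}
i=8, x='x': counts = {'x': 15, 'z': 1, 'y': 20}
i=9, x='z': counts = {'x': 15, 'z': 10, 'y': 20}

{'x': 15, 'z': 10, 'y': 20}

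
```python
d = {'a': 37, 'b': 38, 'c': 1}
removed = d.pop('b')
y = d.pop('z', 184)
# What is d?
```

After line 1: d = {'a': 37, 'b': 38, 'c': 1}
After line 2 (pop 'b' returns 38): d = {'a': 37, 'c': 1}, removed = 38
After line 3 (pop 'z' missing, returns default 184): d = {'a': 37, 'c': 1}, y = 184

{'a': 37, 'c': 1}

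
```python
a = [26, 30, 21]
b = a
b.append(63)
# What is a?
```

After line 1: a = [26, 30, 21]
After line 2 (b = a is an alias, same object): a = [26, 30, 21], b = [26, 30, 21]
After line 3 (b.append mutates the shared list): a = [26, 30, 21, 63], b = [26, 30, 21, 63]

[26, 30, 21, 63]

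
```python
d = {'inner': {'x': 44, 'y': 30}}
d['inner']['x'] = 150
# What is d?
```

After line 1: d = {'inner': {'x': 44, 'y': 30}}
After line 2 (inner x overwritten): d = {'inner': {'x': 150, 'y': 30}}

{'inner': {'x': 150, 'y': 30}}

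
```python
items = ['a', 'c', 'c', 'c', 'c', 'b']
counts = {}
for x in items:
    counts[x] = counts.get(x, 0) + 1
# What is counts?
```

Initial: counts = {}, items = ['a', 'c', 'c', 'c', 'c', 'b']
See 'a': counts = {'a': 1}
See 'c': counts = {'a': 1, 'c': 1}
See 'c': counts = {'a': 1, 'c': 2}
See 'c': counts = {'a': 1, 'c': 3}
See 'c': counts = {'a': 1, 'c': 4}
See 'b': counts = {'a': 1, 'c': 4, 'b': 1}

{'a': 1, 'c': 4, 'b': 1}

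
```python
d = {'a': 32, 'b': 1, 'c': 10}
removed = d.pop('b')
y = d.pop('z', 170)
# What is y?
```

After line 1: d = {'a': 32, 'b': 1, 'c': 10}
After line 2 (pop 'b' returns 1): d = {'a': 32, 'c': 10}, removed = 1
After line 3 (pop 'z' missing, returns default 170): d = {'a': 32, 'c': 10}, y = 170

170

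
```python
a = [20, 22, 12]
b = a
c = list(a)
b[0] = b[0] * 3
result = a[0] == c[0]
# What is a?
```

After line 1: a = [20, 22, 12]
After line 2 (b = a, alias): a = [20, 22, 12], b = [20, 22, 12]
After line 3 (c = list(a) is a copy, new object): c = [20, 22, 12]
After line 4 (b[0] = 20 * 3 = 60; mutates shared a/b): a = b = [60, 22, 12], c = [20, 22, 12]
After line 5 (a[0] = 60, c[0] = 20; result = False)

[60, 22, 12]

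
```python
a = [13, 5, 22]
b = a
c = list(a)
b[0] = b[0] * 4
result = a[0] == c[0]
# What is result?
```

After line 1: a = [13, 5, 22]
After line 2 (b = a, alias): a = [13, 5, 22], b = [13, 5, 22]
After line 3 (c = list(a) is a copy, new object): c = [13, 5, 22]
After line 4 (b[0] = 13 * 4 = 52; mutates shared a/b): a = b = [52, 5, 22], c = [13, 5, 22]
After line 5 (a[0] = 52, c[0] = 13; result = False)

False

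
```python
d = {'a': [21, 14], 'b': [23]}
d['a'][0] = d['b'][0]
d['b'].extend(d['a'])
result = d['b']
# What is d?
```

After line 1: d = {'a': [21, 14], 'b': [23]}
After line 2 (a[0] = b[0] = 23): d = {'a': [23, 14], 'b': [23]}
After line 3 (b.extend(a) appends [23, 14]): d = {'a': [23, 14], 'b': [23, 23, 14]}
After line 4: result = d['b'] = [23, 23, 14]

{'a': [23, 14], 'b': [23, 23, 14]}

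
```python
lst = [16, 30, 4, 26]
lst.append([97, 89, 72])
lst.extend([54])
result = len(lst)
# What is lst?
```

After line 1: lst = [16, 30, 4, 26]
After line 2 (append adds [97, 89, 72] as single element): lst = [16, 30, 4, 26, [97, 89, 72]]
After line 3 (extend unpacks [54], adds 54): lst = [16, 30, 4, 26, [97, 89, 72], 54]
After line 4: result = len(lst) = 6

[16, 30, 4, 26, [97, 89, 72], 54]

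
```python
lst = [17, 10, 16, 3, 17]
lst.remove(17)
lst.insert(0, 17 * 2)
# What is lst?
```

After line 1: lst = [17, 10, 16, 3, 17]
After line 2 (remove first 17): lst = [10, 16, 3, 17]
After line 3 (insert 34 at index 0): lst = [34, 10, 16, 3, 17]

[34, 10, 16, 3, 17]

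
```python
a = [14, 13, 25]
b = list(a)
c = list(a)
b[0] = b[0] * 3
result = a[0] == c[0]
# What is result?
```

After line 1: a = [14, 13, 25]
After line 2 (b = list(a), copy): a = [14, 13, 25], b = [14, 13, 25]
After line 3 (c = list(a) is a copy, new object): c = [14, 13, 25]
After line 4 (b[0] = 14 * 3 = 42; only b mutates (copy)): a = [14, 13, 25], b = [42, 13, 25], c = [14, 13, 25]
After line 5 (a[0] = 14, c[0] = 14; result = True)

True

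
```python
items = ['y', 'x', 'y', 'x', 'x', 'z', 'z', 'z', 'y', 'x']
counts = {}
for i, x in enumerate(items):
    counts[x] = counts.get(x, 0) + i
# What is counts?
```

Initial: counts = {}, items = ['y', 'x', 'y', 'x', 'x', 'z', 'z', 'z', 'y', 'x']
i=0, x='y': counts = {'y': 0}
i=1, x='x': counts = {'y': 0, 'x': 1}
i=2, x='y': counts = {'y': 2, 'x': 1}
i=3, x='x': counts = {'y': 2, 'x': 4}
i=4, x='x': counts = {'y': 2, 'x': 8}
i=5, x='z': counts = {'y': 2, 'x': 8, 'z': 5}
i=6, x='z': counts = {'y': 2, 'x': 8, 'z': 11}
i=7, x='z': counts = {'y': 2, 'x': 8, 'z': 18}
i=8, x='y': counts = {'y': 10, 'x': 8, 'z': 18}
i=9, x='x': counts = {'y': 10, 'x': 17, 'z': 18}

{'y': 10, 'x': 17, 'z': 18}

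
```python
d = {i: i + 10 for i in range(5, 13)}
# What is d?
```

{5: 15, 6: 16, 7: 17, 8: 18, 9: 19, 10: 20, 11: 21, 12: 22}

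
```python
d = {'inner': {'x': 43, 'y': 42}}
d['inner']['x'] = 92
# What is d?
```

After line 1: d = {'inner': {'x': 43, 'y': 42}}
After line 2 (inner x overwritten): d = {'inner': {'x': 92, 'y': 42}}

{'inner': {'x': 92, 'y': 42}}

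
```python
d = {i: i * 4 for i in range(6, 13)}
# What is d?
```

{6: 24, 7: 28, 8: 32, 9: 36, 10: 40, 11: 44, 12: 48}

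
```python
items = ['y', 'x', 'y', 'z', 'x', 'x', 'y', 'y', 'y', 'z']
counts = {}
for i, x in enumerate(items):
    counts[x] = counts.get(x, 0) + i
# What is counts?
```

Initial: counts = {}, items = ['y', 'x', 'y', 'z', 'x', 'x', 'y', 'y', 'y', 'z']
i=0, x='y': counts = {'y': 0}
i=1, x='x': counts = {'y': 0, 'x': 1}
i=2, x='y': counts = {'y': 2, 'x': 1}
i=3, x='z': counts = {'y': 2, 'x': 1, 'z': 3}
i=4, x='x': counts = {'y': 2, 'x': 5, 'z': 3}
i=5, x='x': counts = {'y': 2, 'x': 10, 'z': 3}
i=6, x='y': counts = {'y': 8, 'x': 10, 'z': 3}
i=7, x='y': counts = {'y': 15, 'x': 10, 'z': 3}
i=8, x='y': counts = {'y': 23, 'x': 10, 'z': 3}
i=9, x='z': counts = {'y': 23, 'x': 10, 'z': 12}

{'y': 23, 'x': 10, 'z': 12}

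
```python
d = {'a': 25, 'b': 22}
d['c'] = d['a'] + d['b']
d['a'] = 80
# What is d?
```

After line 1: d = {'a': 25, 'b': 22}
After line 2 (d['c'] = 25 + 22): d = {'a': 25, 'b': 22, 'c': 47}
After line 3: d = {'a': 80, 'b': 22, 'c': 47}

{'a': 80, 'b': 22, 'c': 47}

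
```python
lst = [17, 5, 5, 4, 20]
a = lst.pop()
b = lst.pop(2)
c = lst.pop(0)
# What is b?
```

After line 1: lst = [17, 5, 5, 4, 20]
After line 2 (pop() -> a = 20): lst = [17, 5, 5, 4]
After line 3 (pop(2) -> b = 5): lst = [17, 5, 4]
After line 4 (pop(0) -> c = 17): lst = [5, 4]

5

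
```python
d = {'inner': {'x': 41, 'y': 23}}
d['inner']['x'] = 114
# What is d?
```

After line 1: d = {'inner': {'x': 41, 'y': 23}}
After line 2 (inner x overwritten): d = {'inner': {'x': 114, 'y': 23}}

{'inner': {'x': 114, 'y': 23}}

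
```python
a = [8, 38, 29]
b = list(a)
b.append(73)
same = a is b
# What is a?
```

After line 1: a = [8, 38, 29]
After line 2 (b = list(a) is a shallow copy, new object): a = [8, 38, 29], b = [8, 38, 29]
After line 3 (append only mutates b): a = [8, 38, 29], b = [8, 38, 29, 73]
After line 4 (same = a is b; different objects -> False): same = False

[8, 38, 29]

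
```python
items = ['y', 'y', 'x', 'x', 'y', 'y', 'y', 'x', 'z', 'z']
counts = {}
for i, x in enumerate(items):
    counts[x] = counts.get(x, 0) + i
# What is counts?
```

Initial: counts = {}, items = ['y', 'y', 'x', 'x', 'y', 'y', 'y', 'x', 'z', 'z']
i=0, x='y': counts = {'y': 0}
i=1, x='y': counts = {'y': 1}
i=2, x='x': counts = {'y': 1, 'x': 2}
i=3, x='x': counts = {'y': 1, 'x': 5}
i=4, x='y': counts = {'y': 5, 'x': 5}
i=5, x='y': counts = {'y': 10, 'x': 5}
i=6, x='y': counts = {'y': 16, 'x': 5}
i=7, x='x': counts = {'y': 16, 'x': 12}
i=8, x='z': counts = {'y': 16, 'x': 12, 'z': 8}
i=9, x='z': counts = {'y': 16, 'x': 12, 'z': 17}

{'y': 16, 'x': 12, 'z': 17}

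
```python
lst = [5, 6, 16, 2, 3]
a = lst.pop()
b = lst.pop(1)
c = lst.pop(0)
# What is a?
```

After line 1: lst = [5, 6, 16, 2, 3]
After line 2 (pop() -> a = 3): lst = [5, 6, 16, 2]
After line 3 (pop(1) -> b = 6): lst = [5, 16, 2]
After line 4 (pop(0) -> c = 5): lst = [16, 2]

3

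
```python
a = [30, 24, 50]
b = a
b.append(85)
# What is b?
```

After line 1: a = [30, 24, 50]
After line 2 (b = a is an alias, same object): a = [30, 24, 50], b = [30, 24, 50]
After line 3 (b.append mutates the shared list): a = [30, 24, 50, 85], b = [30, 24, 50, 85]

[30, 24, 50, 85]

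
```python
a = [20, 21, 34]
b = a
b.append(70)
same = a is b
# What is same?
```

After line 1: a = [20, 21, 34]
After line 2 (b = a is an alias, same object): a = [20, 21, 34], b = [20, 21, 34]
After line 3 (b.append mutates the shared list): a = [20, 21, 34, 70], b = [20, 21, 34, 70]
After line 4 (same = a is b; same object -> True): same = True

True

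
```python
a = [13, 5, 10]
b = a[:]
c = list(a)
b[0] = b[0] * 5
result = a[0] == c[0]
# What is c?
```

After line 1: a = [13, 5, 10]
After line 2 (b = a[:], copy): a = [13, 5, 10], b = [13, 5, 10]
After line 3 (c = list(a) is a copy, new object): c = [13, 5, 10]
After line 4 (b[0] = 13 * 5 = 65; only b mutates (copy)): a = [13, 5, 10], b = [65, 5, 10], c = [13, 5, 10]
After line 5 (a[0] = 13, c[0] = 13; result = True)

[13, 5, 10]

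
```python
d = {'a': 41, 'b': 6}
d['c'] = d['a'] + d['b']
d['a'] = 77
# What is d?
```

After line 1: d = {'a': 41, 'b': 6}
After line 2 (d['c'] = 41 + 6): d = {'a': 41, 'b': 6, 'c': 47}
After line 3: d = {'a': 77, 'b': 6, 'c': 47}

{'a': 77, 'b': 6, 'c': 47}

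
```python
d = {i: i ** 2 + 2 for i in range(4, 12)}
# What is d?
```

{4: 18, 5: 27, 6: 38, 7: 51, 8: 66, 9: 83, 10: 102, 11: 123}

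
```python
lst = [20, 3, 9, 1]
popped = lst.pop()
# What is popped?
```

1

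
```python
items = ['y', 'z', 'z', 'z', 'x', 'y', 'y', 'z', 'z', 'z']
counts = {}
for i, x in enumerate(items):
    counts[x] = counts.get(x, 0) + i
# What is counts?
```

Initial: counts = {}, items = ['y', 'z', 'z', 'z', 'x', 'y', 'y', 'z', 'z', 'z']
i=0, x='y': counts = {'y': 0}
i=1, x='z': counts = {'y': 0, 'z': 1}
i=2, x='z': counts = {'y': 0, 'z': 3}
i=3, x='z': counts = {'y': 0, 'z': 6}
i=4, x='x': counts = {'y': 0, 'z': 6, 'x': 4}
i=5, x='y': counts = {'y': 5, 'z': 6, 'x': 4}
i=6, x='y': counts = {'y': 11, 'z': 6, 'x': 4}
i=7, x='z': counts = {'y': 11, 'z': 13, 'x': 4}
i=8, x='z': counts = {'y': 11, 'z': 21, 'x': 4}
i=9, x='z': counts = {'y': 11, 'z': 30, 'x': 4}

{'y': 11, 'z': 30, 'x': 4}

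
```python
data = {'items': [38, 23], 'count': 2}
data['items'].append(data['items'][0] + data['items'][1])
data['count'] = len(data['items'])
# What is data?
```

After line 1: data = {'items': [38, 23], 'count': 2}
After line 2 (append 38 + 23 = 61): data = {'items': [38, 23, 61], 'count': 2}
After line 3 (count = len(items) = 3): data = {'items': [38, 23, 61], 'count': 3}

{'items': [38, 23, 61], 'count': 3}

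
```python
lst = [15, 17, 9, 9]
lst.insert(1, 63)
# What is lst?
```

[15, 63, 17, 9, 9]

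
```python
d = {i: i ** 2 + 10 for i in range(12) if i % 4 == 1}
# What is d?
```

{1: 11, 5: 35, 9: 91}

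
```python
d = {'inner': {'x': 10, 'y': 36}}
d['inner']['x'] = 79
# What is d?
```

After line 1: d = {'inner': {'x': 10, 'y': 36}}
After line 2 (inner x overwritten): d = {'inner': {'x': 79, 'y': 36}}

{'inner': {'x': 79, 'y': 36}}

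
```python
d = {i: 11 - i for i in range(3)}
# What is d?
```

{0: 11, 1: 10, 2: 9}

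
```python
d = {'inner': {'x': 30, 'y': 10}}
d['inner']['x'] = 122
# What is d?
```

After line 1: d = {'inner': {'x': 30, 'y': 10}}
After line 2 (inner x overwritten): d = {'inner': {'x': 122, 'y': 10}}

{'inner': {'x': 122, 'y': 10}}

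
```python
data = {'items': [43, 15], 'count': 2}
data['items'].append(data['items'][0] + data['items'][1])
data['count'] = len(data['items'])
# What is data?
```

After line 1: data = {'items': [43, 15], 'count': 2}
After line 2 (append 43 + 15 = 58): data = {'items': [43, 15, 58], 'count': 2}
After line 3 (count = len(items) = 3): data = {'items': [43, 15, 58], 'count': 3}

{'items': [43, 15, 58], 'count': 3}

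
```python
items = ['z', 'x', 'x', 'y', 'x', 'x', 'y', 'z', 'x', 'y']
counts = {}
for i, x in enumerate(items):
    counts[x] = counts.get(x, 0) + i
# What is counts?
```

Initial: counts = {}, items = ['z', 'x', 'x', 'y', 'x', 'x', 'y', 'z', 'x', 'y']
i=0, x='z': counts = {'z': 0}
i=1, x='x': counts = {'z': 0, 'x': 1}
i=2, x='x': counts = {'z': 0, 'x': 3}
i=3, x='y': counts = {'z': 0, 'x': 3, 'y': 3}
i=4, x='x': counts = {'z': 0, 'x': 7, 'y': 3}
i=5, x='x': counts = {'z': 0, 'x': 12, 'y': 3}
i=6, x='y': counts = {'z': 0, 'x': 12, 'y': 9}
i=7, x='z': counts = {'z': 7, 'x': 12, 'y': 9}
i=8, x='x': counts = {'z': 7, 'x': 20, 'y': 9}
i=9, x='y': counts = {'z': 7, 'x': 20, 'y': 18}

{'z': 7, 'x': 20, 'y': 18}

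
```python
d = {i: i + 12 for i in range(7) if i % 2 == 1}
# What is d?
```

{1: 13, 3: 15, 5: 17}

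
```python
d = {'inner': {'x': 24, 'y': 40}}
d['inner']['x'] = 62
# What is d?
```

After line 1: d = {'inner': {'x': 24, 'y': 40}}
After line 2 (inner x overwritten): d = {'inner': {'x': 62, 'y': 40}}

{'inner': {'x': 62, 'y': 40}}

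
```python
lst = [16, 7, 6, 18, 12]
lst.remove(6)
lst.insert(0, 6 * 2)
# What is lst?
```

After line 1: lst = [16, 7, 6, 18, 12]
After line 2 (remove first 6): lst = [16, 7, 18, 12]
After line 3 (insert 12 at index 0): lst = [12, 16, 7, 18, 12]

[12, 16, 7, 18, 12]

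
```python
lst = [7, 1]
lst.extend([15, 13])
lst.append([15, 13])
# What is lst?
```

After line 1: lst = [7, 1]
After line 2 (extend unpacks [15, 13]): lst = [7, 1, 15, 13]
After line 3 (append adds [15, 13] as single element): lst = [7, 1, 15, 13, [15, 13]]

[7, 1, 15, 13, [15, 13]]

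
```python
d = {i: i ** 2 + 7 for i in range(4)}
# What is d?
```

{0: 7, 1: 8, 2: 11, 3: 16}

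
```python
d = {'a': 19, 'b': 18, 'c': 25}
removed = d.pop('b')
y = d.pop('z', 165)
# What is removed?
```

After line 1: d = {'a': 19, 'b': 18, 'c': 25}
After line 2 (pop 'b' returns 18): d = {'a': 19, 'c': 25}, removed = 18
After line 3 (pop 'z' missing, returns default 165): d = {'a': 19, 'c': 25}, y = 165

18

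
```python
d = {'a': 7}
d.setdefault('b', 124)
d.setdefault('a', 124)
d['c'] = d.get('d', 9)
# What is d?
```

After line 1: d = {'a': 7}
After line 2 (setdefault adds 'b'=124): d = {'a': 7, 'b': 124}
After line 3 (setdefault 'a' no-op, already exists): d = {'a': 7, 'b': 124}
After line 4 (get('d', 9) returns default since 'd' not in d): d = {'a': 7, 'b': 124, 'c': 9}

{'a': 7, 'b': 124, 'c': 9}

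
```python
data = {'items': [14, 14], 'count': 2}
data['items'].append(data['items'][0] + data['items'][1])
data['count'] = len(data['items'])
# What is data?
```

After line 1: data = {'items': [14, 14], 'count': 2}
After line 2 (append 14 + 14 = 28): data = {'items': [14, 14, 28], 'count': 2}
After line 3 (count = len(items) = 3): data = {'items': [14, 14, 28], 'count': 3}

{'items': [14, 14, 28], 'count': 3}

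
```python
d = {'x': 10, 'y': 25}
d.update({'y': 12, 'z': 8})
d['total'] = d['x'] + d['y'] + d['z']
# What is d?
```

After line 1: d = {'x': 10, 'y': 25}
After line 2 (y overwritten, z added): d = {'x': 10, 'y': 12, 'z': 8}
After line 3 (total = 10 + 12 + 8 = 30): d = {'x': 10, 'y': 12, 'z': 8, 'total': 30}

{'x': 10, 'y': 12, 'z': 8, 'total': 30}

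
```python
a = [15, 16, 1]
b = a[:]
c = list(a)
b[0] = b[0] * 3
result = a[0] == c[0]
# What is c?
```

After line 1: a = [15, 16, 1]
After line 2 (b = a[:], copy): a = [15, 16, 1], b = [15, 16, 1]
After line 3 (c = list(a) is a copy, new object): c = [15, 16, 1]
After line 4 (b[0] = 15 * 3 = 45; only b mutates (copy)): a = [15, 16, 1], b = [45, 16, 1], c = [15, 16, 1]
After line 5 (a[0] = 15, c[0] = 15; result = True)

[15, 16, 1]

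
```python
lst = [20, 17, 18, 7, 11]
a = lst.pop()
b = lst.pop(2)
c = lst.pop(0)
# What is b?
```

After line 1: lst = [20, 17, 18, 7, 11]
After line 2 (pop() -> a = 11): lst = [20, 17, 18, 7]
After line 3 (pop(2) -> b = 18): lst = [20, 17, 7]
After line 4 (pop(0) -> c = 20): lst = [17, 7]

18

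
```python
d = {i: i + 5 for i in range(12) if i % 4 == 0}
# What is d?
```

{0: 5, 4: 9, 8: 13}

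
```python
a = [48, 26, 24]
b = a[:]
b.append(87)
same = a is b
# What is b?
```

After line 1: a = [48, 26, 24]
After line 2 (b = a[:] is a shallow copy, new object): a = [48, 26, 24], b = [48, 26, 24]
After line 3 (append only mutates b): a = [48, 26, 24], b = [48, 26, 24, 87]
After line 4 (same = a is b; different objects -> False): same = False

[48, 26, 24, 87]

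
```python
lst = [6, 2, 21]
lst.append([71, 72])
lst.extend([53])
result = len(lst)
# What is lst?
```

After line 1: lst = [6, 2, 21]
After line 2 (append adds [71, 72] as single element): lst = [6, 2, 21, [71, 72]]
After line 3 (extend unpacks [53], adds 53): lst = [6, 2, 21, [71, 72], 53]
After line 4: result = len(lst) = 5

[6, 2, 21, [71, 72], 53]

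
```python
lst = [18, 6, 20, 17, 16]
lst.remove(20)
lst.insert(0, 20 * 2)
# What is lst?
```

After line 1: lst = [18, 6, 20, 17, 16]
After line 2 (remove first 20): lst = [18, 6, 17, 16]
After line 3 (insert 40 at index 0): lst = [40, 18, 6, 17, 16]

[40, 18, 6, 17, 16]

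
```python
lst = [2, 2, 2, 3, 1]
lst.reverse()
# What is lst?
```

[1, 3, 2, 2, 2]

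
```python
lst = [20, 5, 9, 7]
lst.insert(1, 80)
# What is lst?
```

[20, 80, 5, 9, 7]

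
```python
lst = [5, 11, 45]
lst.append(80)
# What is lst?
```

[5, 11, 45, 80]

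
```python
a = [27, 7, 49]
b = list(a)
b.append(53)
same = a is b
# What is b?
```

After line 1: a = [27, 7, 49]
After line 2 (b = list(a) is a shallow copy, new object): a = [27, 7, 49], b = [27, 7, 49]
After line 3 (append only mutates b): a = [27, 7, 49], b = [27, 7, 49, 53]
After line 4 (same = a is b; different objects -> False): same = False

[27, 7, 49, 53]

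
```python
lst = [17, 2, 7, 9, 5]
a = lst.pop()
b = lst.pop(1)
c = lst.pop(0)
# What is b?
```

After line 1: lst = [17, 2, 7, 9, 5]
After line 2 (pop() -> a = 5): lst = [17, 2, 7, 9]
After line 3 (pop(1) -> b = 2): lst = [17, 7, 9]
After line 4 (pop(0) -> c = 17): lst = [7, 9]

2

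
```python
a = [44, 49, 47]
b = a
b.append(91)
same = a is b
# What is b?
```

After line 1: a = [44, 49, 47]
After line 2 (b = a is an alias, same object): a = [44, 49, 47], b = [44, 49, 47]
After line 3 (b.append mutates the shared list): a = [44, 49, 47, 91], b = [44, 49, 47, 91]
After line 4 (same = a is b; same object -> True): same = True

[44, 49, 47, 91]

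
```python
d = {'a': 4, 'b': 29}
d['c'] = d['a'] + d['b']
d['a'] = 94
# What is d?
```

After line 1: d = {'a': 4, 'b': 29}
After line 2 (d['c'] = 4 + 29): d = {'a': 4, 'b': 29, 'c': 33}
After line 3: d = {'a': 94, 'b': 29, 'c': 33}

{'a': 94, 'b': 29, 'c': 33}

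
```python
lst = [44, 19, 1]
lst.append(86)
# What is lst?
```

[44, 19, 1, 86]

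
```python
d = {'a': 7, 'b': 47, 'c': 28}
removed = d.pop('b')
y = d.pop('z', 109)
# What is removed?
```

After line 1: d = {'a': 7, 'b': 47, 'c': 28}
After line 2 (pop 'b' returns 47): d = {'a': 7, 'c': 28}, removed = 47
After line 3 (pop 'z' missing, returns default 109): d = {'a': 7, 'c': 28}, y = 109

47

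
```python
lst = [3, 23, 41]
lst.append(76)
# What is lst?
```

[3, 23, 41, 76]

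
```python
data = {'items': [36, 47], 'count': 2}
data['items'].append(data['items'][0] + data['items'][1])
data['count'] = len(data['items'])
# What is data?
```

After line 1: data = {'items': [36, 47], 'count': 2}
After line 2 (append 36 + 47 = 83): data = {'items': [36, 47, 83], 'count': 2}
After line 3 (count = len(items) = 3): data = {'items': [36, 47, 83], 'count': 3}

{'items': [36, 47, 83], 'count': 3}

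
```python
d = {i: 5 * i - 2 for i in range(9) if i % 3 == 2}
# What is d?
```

{2: 8, 5: 23, 8: 38}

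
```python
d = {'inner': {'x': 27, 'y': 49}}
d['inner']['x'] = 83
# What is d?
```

After line 1: d = {'inner': {'x': 27, 'y': 49}}
After line 2 (inner x overwritten): d = {'inner': {'x': 83, 'y': 49}}

{'inner': {'x': 83, 'y': 49}}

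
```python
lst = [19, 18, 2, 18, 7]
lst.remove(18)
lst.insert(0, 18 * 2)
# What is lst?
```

After line 1: lst = [19, 18, 2, 18, 7]
After line 2 (remove first 18): lst = [19, 2, 18, 7]
After line 3 (insert 36 at index 0): lst = [36, 19, 2, 18, 7]

[36, 19, 2, 18, 7]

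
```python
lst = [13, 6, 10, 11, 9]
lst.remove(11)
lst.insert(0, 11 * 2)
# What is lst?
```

After line 1: lst = [13, 6, 10, 11, 9]
After line 2 (remove first 11): lst = [13, 6, 10, 9]
After line 3 (insert 22 at index 0): lst = [22, 13, 6, 10, 9]

[22, 13, 6, 10, 9]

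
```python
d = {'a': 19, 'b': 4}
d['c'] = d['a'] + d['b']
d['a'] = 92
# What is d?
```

After line 1: d = {'a': 19, 'b': 4}
After line 2 (d['c'] = 19 + 4): d = {'a': 19, 'b': 4, 'c': 23}
After line 3: d = {'a': 92, 'b': 4, 'c': 23}

{'a': 92, 'b': 4, 'c': 23}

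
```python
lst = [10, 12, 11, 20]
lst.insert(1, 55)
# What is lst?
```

[10, 55, 12, 11, 20]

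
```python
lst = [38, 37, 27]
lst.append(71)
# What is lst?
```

[38, 37, 27, 71]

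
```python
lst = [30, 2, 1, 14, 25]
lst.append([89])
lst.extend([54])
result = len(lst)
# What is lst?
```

After line 1: lst = [30, 2, 1, 14, 25]
After line 2 (append adds [89] as single element): lst = [30, 2, 1, 14, 25, [89]]
After line 3 (extend unpacks [54], adds 54): lst = [30, 2, 1, 14, 25, [89], 54]
After line 4: result = len(lst) = 7

[30, 2, 1, 14, 25, [89], 54]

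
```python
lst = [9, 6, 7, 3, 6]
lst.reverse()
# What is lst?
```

[6, 3, 7, 6, 9]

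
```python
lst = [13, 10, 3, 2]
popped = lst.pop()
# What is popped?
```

2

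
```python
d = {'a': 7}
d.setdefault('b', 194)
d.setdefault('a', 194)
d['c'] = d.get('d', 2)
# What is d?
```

After line 1: d = {'a': 7}
After line 2 (setdefault adds 'b'=194): d = {'a': 7, 'b': 194}
After line 3 (setdefault 'a' no-op, already exists): d = {'a': 7, 'b': 194}
After line 4 (get('d', 2) returns default since 'd' not in d): d = {'a': 7, 'b': 194, 'c': 2}

{'a': 7, 'b': 194, 'c': 2}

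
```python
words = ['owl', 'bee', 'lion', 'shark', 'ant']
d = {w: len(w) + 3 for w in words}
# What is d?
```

{'owl': 6, 'bee': 6, 'lion': 7, 'shark': 8, 'ant': 6}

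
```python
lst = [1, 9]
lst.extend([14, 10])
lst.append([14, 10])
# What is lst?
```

After line 1: lst = [1, 9]
After line 2 (extend unpacks [14, 10]): lst = [1, 9, 14, 10]
After line 3 (append adds [14, 10] as single element): lst = [1, 9, 14, 10, [14, 10]]

[1, 9, 14, 10, [14, 10]]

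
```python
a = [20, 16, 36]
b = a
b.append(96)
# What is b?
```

After line 1: a = [20, 16, 36]
After line 2 (b = a is an alias, same object): a = [20, 16, 36], b = [20, 16, 36]
After line 3 (b.append mutates the shared list): a = [20, 16, 36, 96], b = [20, 16, 36, 96]

[20, 16, 36, 96]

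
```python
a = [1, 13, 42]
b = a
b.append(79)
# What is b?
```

After line 1: a = [1, 13, 42]
After line 2 (b = a is an alias, same object): a = [1, 13, 42], b = [1, 13, 42]
After line 3 (b.append mutates the shared list): a = [1, 13, 42, 79], b = [1, 13, 42, 79]

[1, 13, 42, 79]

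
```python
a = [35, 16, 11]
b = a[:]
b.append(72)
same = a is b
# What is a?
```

After line 1: a = [35, 16, 11]
After line 2 (b = a[:] is a shallow copy, new object): a = [35, 16, 11], b = [35, 16, 11]
After line 3 (append only mutates b): a = [35, 16, 11], b = [35, 16, 11, 72]
After line 4 (same = a is b; different objects -> False): same = False

[35, 16, 11]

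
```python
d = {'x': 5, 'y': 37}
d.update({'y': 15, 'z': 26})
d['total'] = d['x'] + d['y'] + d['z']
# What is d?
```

After line 1: d = {'x': 5, 'y': 37}
After line 2 (y overwritten, z added): d = {'x': 5, 'y': 15, 'z': 26}
After line 3 (total = 5 + 15 + 26 = 46): d = {'x': 5, 'y': 15, 'z': 26, 'total': 46}

{'x': 5, 'y': 15, 'z': 26, 'total': 46}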